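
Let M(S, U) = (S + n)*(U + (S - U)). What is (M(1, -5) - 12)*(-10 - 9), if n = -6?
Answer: 323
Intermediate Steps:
M(S, U) = S*(-6 + S) (M(S, U) = (S - 6)*(U + (S - U)) = (-6 + S)*S = S*(-6 + S))
(M(1, -5) - 12)*(-10 - 9) = (1*(-6 + 1) - 12)*(-10 - 9) = (1*(-5) - 12)*(-19) = (-5 - 12)*(-19) = -17*(-19) = 323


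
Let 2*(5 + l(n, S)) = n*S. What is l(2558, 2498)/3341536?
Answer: 3194937/3341536 ≈ 0.95613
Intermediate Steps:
l(n, S) = -5 + S*n/2 (l(n, S) = -5 + (n*S)/2 = -5 + (S*n)/2 = -5 + S*n/2)
l(2558, 2498)/3341536 = (-5 + (1/2)*2498*2558)/3341536 = (-5 + 3194942)*(1/3341536) = 3194937*(1/3341536) = 3194937/3341536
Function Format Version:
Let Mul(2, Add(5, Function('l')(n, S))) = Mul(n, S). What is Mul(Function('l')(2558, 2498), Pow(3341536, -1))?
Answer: Rational(3194937, 3341536) ≈ 0.95613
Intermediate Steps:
Function('l')(n, S) = Add(-5, Mul(Rational(1, 2), S, n)) (Function('l')(n, S) = Add(-5, Mul(Rational(1, 2), Mul(n, S))) = Add(-5, Mul(Rational(1, 2), Mul(S, n))) = Add(-5, Mul(Rational(1, 2), S, n)))
Mul(Function('l')(2558, 2498), Pow(3341536, -1)) = Mul(Add(-5, Mul(Rational(1, 2), 2498, 2558)), Pow(3341536, -1)) = Mul(Add(-5, 3194942), Rational(1, 3341536)) = Mul(3194937, Rational(1, 3341536)) = Rational(3194937, 3341536)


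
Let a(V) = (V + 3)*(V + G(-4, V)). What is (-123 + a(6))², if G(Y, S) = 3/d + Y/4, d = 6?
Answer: 21609/4 ≈ 5402.3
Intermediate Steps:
G(Y, S) = ½ + Y/4 (G(Y, S) = 3/6 + Y/4 = 3*(⅙) + Y*(¼) = ½ + Y/4)
a(V) = (3 + V)*(-½ + V) (a(V) = (V + 3)*(V + (½ + (¼)*(-4))) = (3 + V)*(V + (½ - 1)) = (3 + V)*(V - ½) = (3 + V)*(-½ + V))
(-123 + a(6))² = (-123 + (-3/2 + 6² + (5/2)*6))² = (-123 + (-3/2 + 36 + 15))² = (-123 + 99/2)² = (-147/2)² = 21609/4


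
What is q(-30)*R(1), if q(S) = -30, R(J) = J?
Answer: -30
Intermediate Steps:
q(-30)*R(1) = -30*1 = -30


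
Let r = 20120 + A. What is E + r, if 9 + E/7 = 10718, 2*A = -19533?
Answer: 170633/2 ≈ 85317.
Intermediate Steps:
A = -19533/2 (A = (1/2)*(-19533) = -19533/2 ≈ -9766.5)
r = 20707/2 (r = 20120 - 19533/2 = 20707/2 ≈ 10354.)
E = 74963 (E = -63 + 7*10718 = -63 + 75026 = 74963)
E + r = 74963 + 20707/2 = 170633/2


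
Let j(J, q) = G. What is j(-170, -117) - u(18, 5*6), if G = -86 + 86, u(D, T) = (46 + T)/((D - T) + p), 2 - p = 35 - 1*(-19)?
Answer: 19/16 ≈ 1.1875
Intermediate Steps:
p = -52 (p = 2 - (35 - 1*(-19)) = 2 - (35 + 19) = 2 - 1*54 = 2 - 54 = -52)
u(D, T) = (46 + T)/(-52 + D - T) (u(D, T) = (46 + T)/((D - T) - 52) = (46 + T)/(-52 + D - T))
G = 0
j(J, q) = 0
j(-170, -117) - u(18, 5*6) = 0 - (46 + 5*6)/(-52 + 18 - 5*6) = 0 - (46 + 30)/(-52 + 18 - 1*30) = 0 - 76/(-52 + 18 - 30) = 0 - 76/(-64) = 0 - (-1)*76/64 = 0 - 1*(-19/16) = 0 + 19/16 = 19/16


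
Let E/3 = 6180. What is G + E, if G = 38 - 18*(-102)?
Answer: 20414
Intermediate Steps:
E = 18540 (E = 3*6180 = 18540)
G = 1874 (G = 38 + 1836 = 1874)
G + E = 1874 + 18540 = 20414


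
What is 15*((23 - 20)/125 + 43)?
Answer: 16134/25 ≈ 645.36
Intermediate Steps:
15*((23 - 20)/125 + 43) = 15*(3*(1/125) + 43) = 15*(3/125 + 43) = 15*(5378/125) = 16134/25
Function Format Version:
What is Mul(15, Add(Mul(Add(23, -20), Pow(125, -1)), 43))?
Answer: Rational(16134, 25) ≈ 645.36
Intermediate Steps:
Mul(15, Add(Mul(Add(23, -20), Pow(125, -1)), 43)) = Mul(15, Add(Mul(3, Rational(1, 125)), 43)) = Mul(15, Add(Rational(3, 125), 43)) = Mul(15, Rational(5378, 125)) = Rational(16134, 25)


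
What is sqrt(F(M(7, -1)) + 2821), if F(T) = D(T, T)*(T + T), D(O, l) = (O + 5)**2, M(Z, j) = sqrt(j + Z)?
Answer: sqrt(2941 + 62*sqrt(6)) ≈ 55.614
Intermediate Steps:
M(Z, j) = sqrt(Z + j)
D(O, l) = (5 + O)**2
F(T) = 2*T*(5 + T)**2 (F(T) = (5 + T)**2*(T + T) = (5 + T)**2*(2*T) = 2*T*(5 + T)**2)
sqrt(F(M(7, -1)) + 2821) = sqrt(2*sqrt(7 - 1)*(5 + sqrt(7 - 1))**2 + 2821) = sqrt(2*sqrt(6)*(5 + sqrt(6))**2 + 2821) = sqrt(2821 + 2*sqrt(6)*(5 + sqrt(6))**2)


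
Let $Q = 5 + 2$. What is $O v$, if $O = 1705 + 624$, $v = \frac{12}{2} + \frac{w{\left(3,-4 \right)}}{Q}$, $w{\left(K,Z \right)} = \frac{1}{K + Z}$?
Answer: $\frac{95489}{7} \approx 13641.0$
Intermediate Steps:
$Q = 7$
$v = \frac{41}{7}$ ($v = \frac{12}{2} + \frac{1}{\left(3 - 4\right) 7} = 12 \cdot \frac{1}{2} + \frac{1}{-1} \cdot \frac{1}{7} = 6 - \frac{1}{7} = \frac{41}{7} \approx 5.8571$)
$O = 2329$
$O v = 2329 \cdot \frac{41}{7} = \frac{95489}{7}$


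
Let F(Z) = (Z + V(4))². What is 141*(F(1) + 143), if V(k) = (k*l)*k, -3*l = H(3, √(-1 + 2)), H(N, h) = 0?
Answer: 20304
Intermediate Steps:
l = 0 (l = -⅓*0 = 0)
V(k) = 0 (V(k) = (k*0)*k = 0*k = 0)
F(Z) = Z² (F(Z) = (Z + 0)² = Z²)
141*(F(1) + 143) = 141*(1² + 143) = 141*(1 + 143) = 141*144 = 20304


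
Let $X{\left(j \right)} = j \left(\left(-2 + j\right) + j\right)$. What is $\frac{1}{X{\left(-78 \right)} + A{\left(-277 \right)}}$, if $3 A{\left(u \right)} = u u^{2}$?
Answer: $- \frac{3}{21216961} \approx -1.414 \cdot 10^{-7}$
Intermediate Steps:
$X{\left(j \right)} = j \left(-2 + 2 j\right)$
$A{\left(u \right)} = \frac{u^{3}}{3}$ ($A{\left(u \right)} = \frac{u u^{2}}{3} = \frac{u^{3}}{3}$)
$\frac{1}{X{\left(-78 \right)} + A{\left(-277 \right)}} = \frac{1}{2 \left(-78\right) \left(-1 - 78\right) + \frac{\left(-277\right)^{3}}{3}} = \frac{1}{2 \left(-78\right) \left(-79\right) + \frac{1}{3} \left(-21253933\right)} = \frac{1}{12324 - \frac{21253933}{3}} = \frac{1}{- \frac{21216961}{3}} = - \frac{3}{21216961}$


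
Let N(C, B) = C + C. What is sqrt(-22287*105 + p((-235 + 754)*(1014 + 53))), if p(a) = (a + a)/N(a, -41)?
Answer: I*sqrt(2340134) ≈ 1529.8*I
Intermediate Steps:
N(C, B) = 2*C
p(a) = 1 (p(a) = (a + a)/((2*a)) = (2*a)*(1/(2*a)) = 1)
sqrt(-22287*105 + p((-235 + 754)*(1014 + 53))) = sqrt(-22287*105 + 1) = sqrt(-2340135 + 1) = sqrt(-2340134) = I*sqrt(2340134)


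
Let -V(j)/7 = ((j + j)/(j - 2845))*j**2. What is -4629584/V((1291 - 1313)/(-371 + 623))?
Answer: 1882006700759136/1331 ≈ 1.4140e+12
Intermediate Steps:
V(j) = -14*j**3/(-2845 + j) (V(j) = -7*(j + j)/(j - 2845)*j**2 = -7*(2*j)/(-2845 + j)*j**2 = -7*2*j/(-2845 + j)*j**2 = -14*j**3/(-2845 + j))
-4629584/V((1291 - 1313)/(-371 + 623)) = -4629584*(-(-371 + 623)**3*(-2845 + (1291 - 1313)/(-371 + 623))/(14*(1291 - 1313)**3)) = -4629584/((-14*(-22/252)**3/(-2845 - 22/252))) = -4629584/((-14*(-22*1/252)**3/(-2845 - 22*1/252))) = -4629584/((-14*(-11/126)**3/(-2845 - 11/126))) = -4629584/((-14*(-1331/2000376)/(-358481/126))) = -4629584/((-14*(-1331/2000376)*(-126/358481))) = -4629584/(-1331/406517454) = -4629584*(-406517454/1331) = 1882006700759136/1331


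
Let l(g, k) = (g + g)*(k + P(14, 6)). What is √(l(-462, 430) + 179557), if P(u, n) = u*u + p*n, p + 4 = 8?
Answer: I*√421043 ≈ 648.88*I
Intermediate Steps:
p = 4 (p = -4 + 8 = 4)
P(u, n) = u² + 4*n (P(u, n) = u*u + 4*n = u² + 4*n)
l(g, k) = 2*g*(220 + k) (l(g, k) = (g + g)*(k + (14² + 4*6)) = (2*g)*(k + (196 + 24)) = (2*g)*(k + 220) = (2*g)*(220 + k) = 2*g*(220 + k))
√(l(-462, 430) + 179557) = √(2*(-462)*(220 + 430) + 179557) = √(2*(-462)*650 + 179557) = √(-600600 + 179557) = √(-421043) = I*√421043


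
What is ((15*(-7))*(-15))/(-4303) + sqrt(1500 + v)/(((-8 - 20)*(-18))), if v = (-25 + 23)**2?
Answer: -1575/4303 + sqrt(94)/126 ≈ -0.28908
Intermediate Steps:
v = 4 (v = (-2)**2 = 4)
((15*(-7))*(-15))/(-4303) + sqrt(1500 + v)/(((-8 - 20)*(-18))) = ((15*(-7))*(-15))/(-4303) + sqrt(1500 + 4)/(((-8 - 20)*(-18))) = -105*(-15)*(-1/4303) + sqrt(1504)/((-28*(-18))) = 1575*(-1/4303) + (4*sqrt(94))/504 = -1575/4303 + (4*sqrt(94))*(1/504) = -1575/4303 + sqrt(94)/126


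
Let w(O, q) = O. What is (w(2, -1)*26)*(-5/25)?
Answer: -52/5 ≈ -10.400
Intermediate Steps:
(w(2, -1)*26)*(-5/25) = (2*26)*(-5/25) = 52*(-5*1/25) = 52*(-1/5) = -52/5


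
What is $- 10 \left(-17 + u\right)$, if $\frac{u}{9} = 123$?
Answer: $-10900$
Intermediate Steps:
$u = 1107$ ($u = 9 \cdot 123 = 1107$)
$- 10 \left(-17 + u\right) = - 10 \left(-17 + 1107\right) = \left(-10\right) 1090 = -10900$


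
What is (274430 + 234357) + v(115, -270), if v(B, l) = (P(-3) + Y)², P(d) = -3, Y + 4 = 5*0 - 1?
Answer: 508851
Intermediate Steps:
Y = -5 (Y = -4 + (5*0 - 1) = -4 + (0 - 1) = -4 - 1 = -5)
v(B, l) = 64 (v(B, l) = (-3 - 5)² = (-8)² = 64)
(274430 + 234357) + v(115, -270) = (274430 + 234357) + 64 = 508787 + 64 = 508851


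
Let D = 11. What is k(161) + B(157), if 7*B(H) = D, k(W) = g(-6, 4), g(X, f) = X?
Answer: -31/7 ≈ -4.4286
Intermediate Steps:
k(W) = -6
B(H) = 11/7 (B(H) = (1/7)*11 = 11/7)
k(161) + B(157) = -6 + 11/7 = -31/7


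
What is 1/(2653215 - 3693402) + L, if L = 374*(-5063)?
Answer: -1969658576095/1040187 ≈ -1.8936e+6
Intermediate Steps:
L = -1893562
1/(2653215 - 3693402) + L = 1/(2653215 - 3693402) - 1893562 = 1/(-1040187) - 1893562 = -1/1040187 - 1893562 = -1969658576095/1040187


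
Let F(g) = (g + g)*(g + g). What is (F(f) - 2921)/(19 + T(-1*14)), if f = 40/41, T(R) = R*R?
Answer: -4903801/361415 ≈ -13.568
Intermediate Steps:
T(R) = R²
f = 40/41 (f = 40*(1/41) = 40/41 ≈ 0.97561)
F(g) = 4*g² (F(g) = (2*g)*(2*g) = 4*g²)
(F(f) - 2921)/(19 + T(-1*14)) = (4*(40/41)² - 2921)/(19 + (-1*14)²) = (4*(1600/1681) - 2921)/(19 + (-14)²) = (6400/1681 - 2921)/(19 + 196) = -4903801/1681/215 = -4903801/1681*1/215 = -4903801/361415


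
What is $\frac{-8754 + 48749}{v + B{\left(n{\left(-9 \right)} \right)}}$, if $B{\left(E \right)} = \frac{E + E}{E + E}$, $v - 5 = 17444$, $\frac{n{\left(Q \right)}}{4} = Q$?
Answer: $\frac{7999}{3490} \approx 2.292$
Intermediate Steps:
$n{\left(Q \right)} = 4 Q$
$v = 17449$ ($v = 5 + 17444 = 17449$)
$B{\left(E \right)} = 1$ ($B{\left(E \right)} = \frac{2 E}{2 E} = 2 E \frac{1}{2 E} = 1$)
$\frac{-8754 + 48749}{v + B{\left(n{\left(-9 \right)} \right)}} = \frac{-8754 + 48749}{17449 + 1} = \frac{39995}{17450} = 39995 \cdot \frac{1}{17450} = \frac{7999}{3490}$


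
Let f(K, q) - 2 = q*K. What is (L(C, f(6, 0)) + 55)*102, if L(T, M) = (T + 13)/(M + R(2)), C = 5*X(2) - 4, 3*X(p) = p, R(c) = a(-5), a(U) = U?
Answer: 15572/3 ≈ 5190.7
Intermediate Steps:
R(c) = -5
f(K, q) = 2 + K*q (f(K, q) = 2 + q*K = 2 + K*q)
X(p) = p/3
C = -2/3 (C = 5*((1/3)*2) - 4 = 5*(2/3) - 4 = 10/3 - 4 = -2/3 ≈ -0.66667)
L(T, M) = (13 + T)/(-5 + M) (L(T, M) = (T + 13)/(M - 5) = (13 + T)/(-5 + M))
(L(C, f(6, 0)) + 55)*102 = ((13 - 2/3)/(-5 + (2 + 6*0)) + 55)*102 = ((37/3)/(-5 + (2 + 0)) + 55)*102 = ((37/3)/(-5 + 2) + 55)*102 = ((37/3)/(-3) + 55)*102 = (-1/3*37/3 + 55)*102 = (-37/9 + 55)*102 = (458/9)*102 = 15572/3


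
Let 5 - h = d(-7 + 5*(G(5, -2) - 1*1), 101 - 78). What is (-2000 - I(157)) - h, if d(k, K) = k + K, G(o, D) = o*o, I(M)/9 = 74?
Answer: -2535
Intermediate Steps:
I(M) = 666 (I(M) = 9*74 = 666)
G(o, D) = o²
d(k, K) = K + k
h = -131 (h = 5 - ((101 - 78) + (-7 + 5*(5² - 1*1))) = 5 - (23 + (-7 + 5*(25 - 1))) = 5 - (23 + (-7 + 5*24)) = 5 - (23 + (-7 + 120)) = 5 - (23 + 113) = 5 - 1*136 = 5 - 136 = -131)
(-2000 - I(157)) - h = (-2000 - 1*666) - 1*(-131) = (-2000 - 666) + 131 = -2666 + 131 = -2535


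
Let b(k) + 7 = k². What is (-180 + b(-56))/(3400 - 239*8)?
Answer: 983/496 ≈ 1.9819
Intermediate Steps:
b(k) = -7 + k²
(-180 + b(-56))/(3400 - 239*8) = (-180 + (-7 + (-56)²))/(3400 - 239*8) = (-180 + (-7 + 3136))/(3400 - 1912) = (-180 + 3129)/1488 = 2949*(1/1488) = 983/496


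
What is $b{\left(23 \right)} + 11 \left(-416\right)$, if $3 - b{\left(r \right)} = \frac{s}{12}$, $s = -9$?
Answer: $- \frac{18289}{4} \approx -4572.3$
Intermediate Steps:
$b{\left(r \right)} = \frac{15}{4}$ ($b{\left(r \right)} = 3 - - \frac{9}{12} = 3 - \left(-9\right) \frac{1}{12} = 3 - - \frac{3}{4} = 3 + \frac{3}{4} = \frac{15}{4}$)
$b{\left(23 \right)} + 11 \left(-416\right) = \frac{15}{4} + 11 \left(-416\right) = \frac{15}{4} - 4576 = - \frac{18289}{4}$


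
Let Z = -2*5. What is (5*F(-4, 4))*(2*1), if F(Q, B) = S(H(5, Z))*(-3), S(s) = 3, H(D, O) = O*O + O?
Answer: -90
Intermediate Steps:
Z = -10
H(D, O) = O + O**2 (H(D, O) = O**2 + O = O + O**2)
F(Q, B) = -9 (F(Q, B) = 3*(-3) = -9)
(5*F(-4, 4))*(2*1) = (5*(-9))*(2*1) = -45*2 = -90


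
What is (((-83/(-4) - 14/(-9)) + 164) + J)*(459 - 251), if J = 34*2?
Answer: 476060/9 ≈ 52896.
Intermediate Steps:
J = 68
(((-83/(-4) - 14/(-9)) + 164) + J)*(459 - 251) = (((-83/(-4) - 14/(-9)) + 164) + 68)*(459 - 251) = (((-83*(-1/4) - 14*(-1/9)) + 164) + 68)*208 = (((83/4 + 14/9) + 164) + 68)*208 = ((803/36 + 164) + 68)*208 = (6707/36 + 68)*208 = (9155/36)*208 = 476060/9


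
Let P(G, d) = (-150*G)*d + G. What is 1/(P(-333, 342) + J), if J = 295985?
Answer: 1/17378552 ≈ 5.7542e-8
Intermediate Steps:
P(G, d) = G - 150*G*d (P(G, d) = -150*G*d + G = G - 150*G*d)
1/(P(-333, 342) + J) = 1/(-333*(1 - 150*342) + 295985) = 1/(-333*(1 - 51300) + 295985) = 1/(-333*(-51299) + 295985) = 1/(17082567 + 295985) = 1/17378552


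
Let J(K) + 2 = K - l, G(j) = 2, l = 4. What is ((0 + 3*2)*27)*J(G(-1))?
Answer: -648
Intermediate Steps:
J(K) = -6 + K (J(K) = -2 + (K - 1*4) = -2 + (K - 4) = -2 + (-4 + K) = -6 + K)
((0 + 3*2)*27)*J(G(-1)) = ((0 + 3*2)*27)*(-6 + 2) = ((0 + 6)*27)*(-4) = (6*27)*(-4) = 162*(-4) = -648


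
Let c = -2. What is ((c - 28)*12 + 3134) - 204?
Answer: 2570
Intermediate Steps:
((c - 28)*12 + 3134) - 204 = ((-2 - 28)*12 + 3134) - 204 = (-30*12 + 3134) - 204 = (-360 + 3134) - 204 = 2774 - 204 = 2570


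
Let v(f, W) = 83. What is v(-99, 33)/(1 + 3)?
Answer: 83/4 ≈ 20.750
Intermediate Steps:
v(-99, 33)/(1 + 3) = 83/(1 + 3) = 83/4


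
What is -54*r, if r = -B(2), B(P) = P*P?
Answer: 216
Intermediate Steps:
B(P) = P**2
r = -4 (r = -1*2**2 = -1*4 = -4)
-54*r = -54*(-4) = 216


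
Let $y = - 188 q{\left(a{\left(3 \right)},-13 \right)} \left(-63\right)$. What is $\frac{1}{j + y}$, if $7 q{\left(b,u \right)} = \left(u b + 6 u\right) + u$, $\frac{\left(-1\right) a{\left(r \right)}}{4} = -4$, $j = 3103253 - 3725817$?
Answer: $- \frac{1}{1128472} \approx -8.8615 \cdot 10^{-7}$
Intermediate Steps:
$j = -622564$ ($j = 3103253 - 3725817 = -622564$)
$a{\left(r \right)} = 16$ ($a{\left(r \right)} = \left(-4\right) \left(-4\right) = 16$)
$q{\left(b,u \right)} = u + \frac{b u}{7}$ ($q{\left(b,u \right)} = \frac{\left(u b + 6 u\right) + u}{7} = \frac{\left(b u + 6 u\right) + u}{7} = \frac{\left(6 u + b u\right) + u}{7} = \frac{7 u + b u}{7} = u + \frac{b u}{7}$)
$y = -505908$ ($y = - 188 \cdot \frac{1}{7} \left(-13\right) \left(7 + 16\right) \left(-63\right) = - 188 \cdot \frac{1}{7} \left(-13\right) 23 \left(-63\right) = \left(-188\right) \left(- \frac{299}{7}\right) \left(-63\right) = \frac{56212}{7} \left(-63\right) = -505908$)
$\frac{1}{j + y} = \frac{1}{-622564 - 505908} = \frac{1}{-1128472} = - \frac{1}{1128472}$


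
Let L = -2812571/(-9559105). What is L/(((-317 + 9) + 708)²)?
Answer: 2812571/1529456800000 ≈ 1.8389e-6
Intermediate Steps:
L = 2812571/9559105 (L = -2812571*(-1/9559105) = 2812571/9559105 ≈ 0.29423)
L/(((-317 + 9) + 708)²) = 2812571/(9559105*(((-317 + 9) + 708)²)) = 2812571/(9559105*((-308 + 708)²)) = 2812571/(9559105*(400²)) = (2812571/9559105)/160000 = (2812571/9559105)*(1/160000) = 2812571/1529456800000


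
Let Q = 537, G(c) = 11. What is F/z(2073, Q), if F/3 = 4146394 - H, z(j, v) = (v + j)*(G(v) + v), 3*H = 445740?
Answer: 1998907/238380 ≈ 8.3854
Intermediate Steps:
H = 148580 (H = (1/3)*445740 = 148580)
z(j, v) = (11 + v)*(j + v) (z(j, v) = (v + j)*(11 + v) = (j + v)*(11 + v) = (11 + v)*(j + v))
F = 11993442 (F = 3*(4146394 - 1*148580) = 3*(4146394 - 148580) = 3*3997814 = 11993442)
F/z(2073, Q) = 11993442/(537**2 + 11*2073 + 11*537 + 2073*537) = 11993442/(288369 + 22803 + 5907 + 1113201) = 11993442/1430280 = 11993442*(1/1430280) = 1998907/238380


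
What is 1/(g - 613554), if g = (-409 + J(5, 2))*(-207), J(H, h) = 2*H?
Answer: -1/530961 ≈ -1.8834e-6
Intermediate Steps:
g = 82593 (g = (-409 + 2*5)*(-207) = (-409 + 10)*(-207) = -399*(-207) = 82593)
1/(g - 613554) = 1/(82593 - 613554) = 1/(-530961) = -1/530961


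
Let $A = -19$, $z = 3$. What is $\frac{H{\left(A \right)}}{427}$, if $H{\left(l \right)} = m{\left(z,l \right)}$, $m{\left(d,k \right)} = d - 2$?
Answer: $\frac{1}{427} \approx 0.0023419$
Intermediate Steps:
$m{\left(d,k \right)} = -2 + d$ ($m{\left(d,k \right)} = d - 2 = -2 + d$)
$H{\left(l \right)} = 1$ ($H{\left(l \right)} = -2 + 3 = 1$)
$\frac{H{\left(A \right)}}{427} = 1 \cdot \frac{1}{427} = \frac{1}{427}$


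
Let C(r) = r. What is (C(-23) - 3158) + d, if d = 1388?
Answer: -1793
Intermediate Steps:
(C(-23) - 3158) + d = (-23 - 3158) + 1388 = -3181 + 1388 = -1793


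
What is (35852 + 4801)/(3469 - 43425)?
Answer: -40653/39956 ≈ -1.0174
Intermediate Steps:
(35852 + 4801)/(3469 - 43425) = 40653/(-39956) = 40653*(-1/39956) = -40653/39956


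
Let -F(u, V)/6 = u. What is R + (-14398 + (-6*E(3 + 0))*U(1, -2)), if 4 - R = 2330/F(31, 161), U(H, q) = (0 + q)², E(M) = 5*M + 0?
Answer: -1370957/93 ≈ -14741.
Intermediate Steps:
E(M) = 5*M
U(H, q) = q²
F(u, V) = -6*u
R = 1537/93 (R = 4 - 2330/((-6*31)) = 4 - 2330/(-186) = 4 - 2330*(-1)/186 = 4 - 1*(-1165/93) = 4 + 1165/93 = 1537/93 ≈ 16.527)
R + (-14398 + (-6*E(3 + 0))*U(1, -2)) = 1537/93 + (-14398 - 30*(3 + 0)*(-2)²) = 1537/93 + (-14398 - 30*3*4) = 1537/93 + (-14398 - 6*15*4) = 1537/93 + (-14398 - 90*4) = 1537/93 + (-14398 - 360) = 1537/93 - 14758 = -1370957/93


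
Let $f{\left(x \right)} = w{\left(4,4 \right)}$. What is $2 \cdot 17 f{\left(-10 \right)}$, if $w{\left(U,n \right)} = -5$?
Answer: $-170$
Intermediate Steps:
$f{\left(x \right)} = -5$
$2 \cdot 17 f{\left(-10 \right)} = 2 \cdot 17 \left(-5\right) = 34 \left(-5\right) = -170$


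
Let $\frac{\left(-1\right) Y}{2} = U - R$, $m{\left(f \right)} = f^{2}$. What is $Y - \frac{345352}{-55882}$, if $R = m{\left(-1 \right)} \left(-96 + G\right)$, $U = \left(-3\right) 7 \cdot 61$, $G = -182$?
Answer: $\frac{56222322}{27941} \approx 2012.2$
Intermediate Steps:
$U = -1281$ ($U = \left(-21\right) 61 = -1281$)
$R = -278$ ($R = \left(-1\right)^{2} \left(-96 - 182\right) = 1 \left(-278\right) = -278$)
$Y = 2006$ ($Y = - 2 \left(-1281 - -278\right) = - 2 \left(-1281 + 278\right) = \left(-2\right) \left(-1003\right) = 2006$)
$Y - \frac{345352}{-55882} = 2006 - \frac{345352}{-55882} = 2006 - 345352 \left(- \frac{1}{55882}\right) = 2006 - - \frac{172676}{27941} = 2006 + \frac{172676}{27941} = \frac{56222322}{27941}$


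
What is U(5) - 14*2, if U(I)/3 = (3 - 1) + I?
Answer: -7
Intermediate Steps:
U(I) = 6 + 3*I (U(I) = 3*((3 - 1) + I) = 3*(2 + I) = 6 + 3*I)
U(5) - 14*2 = (6 + 3*5) - 14*2 = (6 + 15) - 28 = 21 - 28 = -7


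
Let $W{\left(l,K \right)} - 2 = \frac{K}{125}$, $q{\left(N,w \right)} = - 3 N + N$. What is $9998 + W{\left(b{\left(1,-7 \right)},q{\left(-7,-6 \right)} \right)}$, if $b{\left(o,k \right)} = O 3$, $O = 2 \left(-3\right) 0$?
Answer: $\frac{1250014}{125} \approx 10000.0$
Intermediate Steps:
$O = 0$ ($O = \left(-6\right) 0 = 0$)
$q{\left(N,w \right)} = - 2 N$
$b{\left(o,k \right)} = 0$ ($b{\left(o,k \right)} = 0 \cdot 3 = 0$)
$W{\left(l,K \right)} = 2 + \frac{K}{125}$
$9998 + W{\left(b{\left(1,-7 \right)},q{\left(-7,-6 \right)} \right)} = 9998 + \left(2 + \frac{\left(-2\right) \left(-7\right)}{125}\right) = 9998 + \left(2 + \frac{1}{125} \cdot 14\right) = 9998 + \left(2 + \frac{14}{125}\right) = 9998 + \frac{264}{125} = \frac{1250014}{125}$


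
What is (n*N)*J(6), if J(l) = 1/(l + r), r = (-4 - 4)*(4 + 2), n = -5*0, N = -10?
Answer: 0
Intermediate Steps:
n = 0
r = -48 (r = -8*6 = -48)
J(l) = 1/(-48 + l) (J(l) = 1/(l - 48) = 1/(-48 + l))
(n*N)*J(6) = (0*(-10))/(-48 + 6) = 0/(-42) = 0*(-1/42) = 0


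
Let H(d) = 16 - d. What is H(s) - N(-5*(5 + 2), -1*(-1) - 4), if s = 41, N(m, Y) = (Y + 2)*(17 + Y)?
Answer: -11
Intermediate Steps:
N(m, Y) = (2 + Y)*(17 + Y)
H(s) - N(-5*(5 + 2), -1*(-1) - 4) = (16 - 1*41) - (34 + (-1*(-1) - 4)² + 19*(-1*(-1) - 4)) = (16 - 41) - (34 + (1 - 4)² + 19*(1 - 4)) = -25 - (34 + (-3)² + 19*(-3)) = -25 - (34 + 9 - 57) = -25 - 1*(-14) = -25 + 14 = -11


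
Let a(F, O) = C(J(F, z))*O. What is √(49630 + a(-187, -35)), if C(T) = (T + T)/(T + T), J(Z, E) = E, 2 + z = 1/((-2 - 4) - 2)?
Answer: √49595 ≈ 222.70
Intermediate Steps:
z = -17/8 (z = -2 + 1/((-2 - 4) - 2) = -2 + 1/(-6 - 2) = -2 + 1/(-8) = -2 - ⅛ = -17/8 ≈ -2.1250)
C(T) = 1 (C(T) = (2*T)/((2*T)) = (2*T)*(1/(2*T)) = 1)
a(F, O) = O (a(F, O) = 1*O = O)
√(49630 + a(-187, -35)) = √(49630 - 35) = √49595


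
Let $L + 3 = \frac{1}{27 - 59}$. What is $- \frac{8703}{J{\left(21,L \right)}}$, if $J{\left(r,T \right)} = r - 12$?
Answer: $-967$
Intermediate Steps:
$L = - \frac{97}{32}$ ($L = -3 + \frac{1}{27 - 59} = -3 + \frac{1}{-32} = -3 - \frac{1}{32} = - \frac{97}{32} \approx -3.0313$)
$J{\left(r,T \right)} = -12 + r$ ($J{\left(r,T \right)} = r - 12 = -12 + r$)
$- \frac{8703}{J{\left(21,L \right)}} = - \frac{8703}{-12 + 21} = - \frac{8703}{9} = \left(-8703\right) \frac{1}{9} = -967$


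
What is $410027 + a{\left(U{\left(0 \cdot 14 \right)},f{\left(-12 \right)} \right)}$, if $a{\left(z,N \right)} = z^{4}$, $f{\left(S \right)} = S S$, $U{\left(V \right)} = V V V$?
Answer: $410027$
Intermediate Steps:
$U{\left(V \right)} = V^{3}$ ($U{\left(V \right)} = V^{2} V = V^{3}$)
$f{\left(S \right)} = S^{2}$
$410027 + a{\left(U{\left(0 \cdot 14 \right)},f{\left(-12 \right)} \right)} = 410027 + \left(\left(0 \cdot 14\right)^{3}\right)^{4} = 410027 + \left(0^{3}\right)^{4} = 410027 + 0^{4} = 410027 + 0 = 410027$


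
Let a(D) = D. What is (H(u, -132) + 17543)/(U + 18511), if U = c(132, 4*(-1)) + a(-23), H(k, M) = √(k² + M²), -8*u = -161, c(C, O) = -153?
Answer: 17543/18335 + √1141057/146680 ≈ 0.96409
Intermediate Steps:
u = 161/8 (u = -⅛*(-161) = 161/8 ≈ 20.125)
H(k, M) = √(M² + k²)
U = -176 (U = -153 - 23 = -176)
(H(u, -132) + 17543)/(U + 18511) = (√((-132)² + (161/8)²) + 17543)/(-176 + 18511) = (√(17424 + 25921/64) + 17543)/18335 = (√(1141057/64) + 17543)*(1/18335) = (√1141057/8 + 17543)*(1/18335) = (17543 + √1141057/8)*(1/18335) = 17543/18335 + √1141057/146680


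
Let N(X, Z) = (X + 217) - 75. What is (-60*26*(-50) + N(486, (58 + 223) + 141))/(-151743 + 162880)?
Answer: 78628/11137 ≈ 7.0601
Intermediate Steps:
N(X, Z) = 142 + X (N(X, Z) = (217 + X) - 75 = 142 + X)
(-60*26*(-50) + N(486, (58 + 223) + 141))/(-151743 + 162880) = (-60*26*(-50) + (142 + 486))/(-151743 + 162880) = (-1560*(-50) + 628)/11137 = (78000 + 628)*(1/11137) = 78628*(1/11137) = 78628/11137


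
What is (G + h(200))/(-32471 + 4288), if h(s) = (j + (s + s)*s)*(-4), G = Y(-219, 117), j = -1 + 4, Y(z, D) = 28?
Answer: 319984/28183 ≈ 11.354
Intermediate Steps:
j = 3
G = 28
h(s) = -12 - 8*s² (h(s) = (3 + (s + s)*s)*(-4) = (3 + (2*s)*s)*(-4) = (3 + 2*s²)*(-4) = -12 - 8*s²)
(G + h(200))/(-32471 + 4288) = (28 + (-12 - 8*200²))/(-32471 + 4288) = (28 + (-12 - 8*40000))/(-28183) = (28 + (-12 - 320000))*(-1/28183) = (28 - 320012)*(-1/28183) = -319984*(-1/28183) = 319984/28183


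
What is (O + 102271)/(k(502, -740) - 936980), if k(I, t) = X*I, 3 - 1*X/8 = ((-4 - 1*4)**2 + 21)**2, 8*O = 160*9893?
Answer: -300131/29940532 ≈ -0.010024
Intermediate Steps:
O = 197860 (O = (160*9893)/8 = (1/8)*1582880 = 197860)
X = -57776 (X = 24 - 8*((-4 - 1*4)**2 + 21)**2 = 24 - 8*((-4 - 4)**2 + 21)**2 = 24 - 8*((-8)**2 + 21)**2 = 24 - 8*(64 + 21)**2 = 24 - 8*85**2 = 24 - 8*7225 = 24 - 57800 = -57776)
k(I, t) = -57776*I
(O + 102271)/(k(502, -740) - 936980) = (197860 + 102271)/(-57776*502 - 936980) = 300131/(-29003552 - 936980) = 300131/(-29940532) = 300131*(-1/29940532) = -300131/29940532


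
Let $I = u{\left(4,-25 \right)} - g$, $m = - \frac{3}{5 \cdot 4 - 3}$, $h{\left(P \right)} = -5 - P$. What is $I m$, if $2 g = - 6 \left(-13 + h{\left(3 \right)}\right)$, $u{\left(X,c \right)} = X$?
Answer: $\frac{177}{17} \approx 10.412$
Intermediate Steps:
$g = 63$ ($g = \frac{\left(-6\right) \left(-13 - 8\right)}{2} = \frac{\left(-6\right) \left(-21\right)}{2} = \frac{1}{2} \cdot 126 = 63$)
$m = - \frac{3}{17}$ ($m = - \frac{3}{20 - 3} = - \frac{3}{17} \approx -0.17647$)
$I = -59$ ($I = 4 - 63 = -59$)
$I m = \left(-59\right) \left(- \frac{3}{17}\right) = \frac{177}{17}$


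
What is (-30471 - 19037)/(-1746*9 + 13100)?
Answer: 24754/1307 ≈ 18.940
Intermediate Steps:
(-30471 - 19037)/(-1746*9 + 13100) = -49508/(-15714 + 13100) = -49508/(-2614) = -49508*(-1/2614) = 24754/1307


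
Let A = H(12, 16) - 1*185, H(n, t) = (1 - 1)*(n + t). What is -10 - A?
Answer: 175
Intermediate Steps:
H(n, t) = 0 (H(n, t) = 0*(n + t) = 0)
A = -185 (A = 0 - 1*185 = 0 - 185 = -185)
-10 - A = -10 - 1*(-185) = -10 + 185 = 175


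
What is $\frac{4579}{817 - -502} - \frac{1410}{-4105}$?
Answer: $\frac{4131317}{1082899} \approx 3.8151$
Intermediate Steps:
$\frac{4579}{817 - -502} - \frac{1410}{-4105} = \frac{4579}{817 + 502} - - \frac{282}{821} = \frac{4579}{1319} + \frac{282}{821} = \frac{4131317}{1082899}$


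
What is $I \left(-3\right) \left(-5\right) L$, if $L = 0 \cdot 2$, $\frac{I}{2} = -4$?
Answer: $0$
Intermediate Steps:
$I = -8$ ($I = 2 \left(-4\right) = -8$)
$L = 0$
$I \left(-3\right) \left(-5\right) L = \left(-8\right) \left(-3\right) \left(-5\right) 0 = 24 \left(-5\right) 0 = \left(-120\right) 0 = 0$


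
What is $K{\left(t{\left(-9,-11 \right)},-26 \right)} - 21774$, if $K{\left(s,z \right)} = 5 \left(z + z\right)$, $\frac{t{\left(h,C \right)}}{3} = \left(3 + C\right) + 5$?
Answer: $-22034$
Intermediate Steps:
$t{\left(h,C \right)} = 24 + 3 C$ ($t{\left(h,C \right)} = 3 \left(\left(3 + C\right) + 5\right) = 3 \left(8 + C\right) = 24 + 3 C$)
$K{\left(s,z \right)} = 10 z$ ($K{\left(s,z \right)} = 5 \cdot 2 z = 10 z$)
$K{\left(t{\left(-9,-11 \right)},-26 \right)} - 21774 = 10 \left(-26\right) - 21774 = -260 - 21774 = -22034$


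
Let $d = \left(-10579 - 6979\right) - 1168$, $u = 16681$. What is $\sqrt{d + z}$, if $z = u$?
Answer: $i \sqrt{2045} \approx 45.222 i$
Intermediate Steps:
$d = -18726$ ($d = -17558 - 1168 = -18726$)
$z = 16681$
$\sqrt{d + z} = \sqrt{-18726 + 16681} = \sqrt{-2045} = i \sqrt{2045}$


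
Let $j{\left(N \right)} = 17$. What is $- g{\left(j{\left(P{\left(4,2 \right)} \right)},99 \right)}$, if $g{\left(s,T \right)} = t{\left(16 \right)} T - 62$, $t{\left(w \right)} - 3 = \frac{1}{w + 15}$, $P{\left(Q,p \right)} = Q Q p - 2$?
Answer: $- \frac{7384}{31} \approx -238.19$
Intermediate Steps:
$P{\left(Q,p \right)} = -2 + p Q^{2}$ ($P{\left(Q,p \right)} = Q^{2} p - 2 = p Q^{2} - 2 = -2 + p Q^{2}$)
$t{\left(w \right)} = 3 + \frac{1}{15 + w}$ ($t{\left(w \right)} = 3 + \frac{1}{w + 15} = 3 + \frac{1}{15 + w}$)
$g{\left(s,T \right)} = -62 + \frac{94 T}{31}$ ($g{\left(s,T \right)} = \frac{46 + 3 \cdot 16}{15 + 16} T - 62 = \frac{46 + 48}{31} T - 62 = \frac{1}{31} \cdot 94 T - 62 = \frac{94 T}{31} - 62 = -62 + \frac{94 T}{31}$)
$- g{\left(j{\left(P{\left(4,2 \right)} \right)},99 \right)} = - (-62 + \frac{94}{31} \cdot 99) = - (-62 + \frac{9306}{31}) = \left(-1\right) \frac{7384}{31} = - \frac{7384}{31}$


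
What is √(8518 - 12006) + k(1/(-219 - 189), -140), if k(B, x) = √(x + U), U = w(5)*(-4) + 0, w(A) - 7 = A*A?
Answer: 2*I*(√67 + 2*√218) ≈ 75.43*I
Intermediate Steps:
w(A) = 7 + A² (w(A) = 7 + A*A = 7 + A²)
U = -128 (U = (7 + 5²)*(-4) + 0 = (7 + 25)*(-4) + 0 = 32*(-4) + 0 = -128 + 0 = -128)
k(B, x) = √(-128 + x) (k(B, x) = √(x - 128) = √(-128 + x))
√(8518 - 12006) + k(1/(-219 - 189), -140) = √(8518 - 12006) + √(-128 - 140) = √(-3488) + √(-268) = 4*I*√218 + 2*I*√67 = 2*I*√67 + 4*I*√218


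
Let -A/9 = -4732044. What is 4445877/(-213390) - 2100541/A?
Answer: -10543944704849/504885434580 ≈ -20.884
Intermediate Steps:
A = 42588396 (A = -9*(-4732044) = 42588396)
4445877/(-213390) - 2100541/A = 4445877/(-213390) - 2100541/42588396 = 4445877*(-1/213390) - 2100541*1/42588396 = -1481959/71130 - 2100541/42588396 = -10543944704849/504885434580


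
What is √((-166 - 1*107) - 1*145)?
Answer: I*√418 ≈ 20.445*I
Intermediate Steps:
√((-166 - 1*107) - 1*145) = √((-166 - 107) - 145) = √(-273 - 145) = √(-418) = I*√418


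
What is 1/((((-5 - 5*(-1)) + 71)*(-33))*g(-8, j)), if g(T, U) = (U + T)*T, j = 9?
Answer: 1/18744 ≈ 5.3350e-5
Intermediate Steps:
g(T, U) = T*(T + U) (g(T, U) = (T + U)*T = T*(T + U))
1/((((-5 - 5*(-1)) + 71)*(-33))*g(-8, j)) = 1/((((-5 - 5*(-1)) + 71)*(-33))*(-8*(-8 + 9))) = 1/((((-5 + 5) + 71)*(-33))*(-8*1)) = 1/(((0 + 71)*(-33))*(-8)) = 1/((71*(-33))*(-8)) = 1/(-2343*(-8)) = 1/18744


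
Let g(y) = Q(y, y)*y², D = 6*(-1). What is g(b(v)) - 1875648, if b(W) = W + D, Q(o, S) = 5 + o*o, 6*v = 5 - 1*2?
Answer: -29993307/16 ≈ -1.8746e+6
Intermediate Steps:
v = ½ (v = (5 - 1*2)/6 = (5 - 2)/6 = (⅙)*3 = ½ ≈ 0.50000)
Q(o, S) = 5 + o²
D = -6
b(W) = -6 + W (b(W) = W - 6 = -6 + W)
g(y) = y²*(5 + y²) (g(y) = (5 + y²)*y² = y²*(5 + y²))
g(b(v)) - 1875648 = (-6 + ½)²*(5 + (-6 + ½)²) - 1875648 = (-11/2)²*(5 + (-11/2)²) - 1875648 = 121*(5 + 121/4)/4 - 1875648 = (121/4)*(141/4) - 1875648 = 17061/16 - 1875648 = -29993307/16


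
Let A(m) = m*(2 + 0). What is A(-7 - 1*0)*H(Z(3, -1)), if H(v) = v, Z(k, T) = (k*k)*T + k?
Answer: 84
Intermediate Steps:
Z(k, T) = k + T*k² (Z(k, T) = k²*T + k = T*k² + k = k + T*k²)
A(m) = 2*m (A(m) = m*2 = 2*m)
A(-7 - 1*0)*H(Z(3, -1)) = (2*(-7 - 1*0))*(3*(1 - 1*3)) = (2*(-7 + 0))*(3*(1 - 3)) = (2*(-7))*(3*(-2)) = -14*(-6) = 84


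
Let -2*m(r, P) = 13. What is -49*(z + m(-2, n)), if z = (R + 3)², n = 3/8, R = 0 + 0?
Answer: -245/2 ≈ -122.50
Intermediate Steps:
R = 0
n = 3/8 (n = 3*(⅛) = 3/8 ≈ 0.37500)
m(r, P) = -13/2 (m(r, P) = -½*13 = -13/2)
z = 9 (z = (0 + 3)² = 3² = 9)
-49*(z + m(-2, n)) = -49*(9 - 13/2) = -49*5/2 = -245/2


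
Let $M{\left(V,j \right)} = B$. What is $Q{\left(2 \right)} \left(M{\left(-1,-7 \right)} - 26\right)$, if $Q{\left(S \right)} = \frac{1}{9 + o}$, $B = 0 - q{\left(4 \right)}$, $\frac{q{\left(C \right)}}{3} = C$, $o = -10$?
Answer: $38$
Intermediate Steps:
$q{\left(C \right)} = 3 C$
$B = -12$ ($B = 0 - 3 \cdot 4 = 0 - 12 = -12$)
$M{\left(V,j \right)} = -12$
$Q{\left(S \right)} = -1$ ($Q{\left(S \right)} = \frac{1}{9 - 10} = \frac{1}{-1} = -1$)
$Q{\left(2 \right)} \left(M{\left(-1,-7 \right)} - 26\right) = - (-12 - 26) = \left(-1\right) \left(-38\right) = 38$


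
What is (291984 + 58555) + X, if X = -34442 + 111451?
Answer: 427548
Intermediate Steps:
X = 77009
(291984 + 58555) + X = (291984 + 58555) + 77009 = 350539 + 77009 = 427548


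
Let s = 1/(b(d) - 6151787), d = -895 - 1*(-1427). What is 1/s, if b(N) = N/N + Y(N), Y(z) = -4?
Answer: -6151790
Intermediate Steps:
d = 532 (d = -895 + 1427 = 532)
b(N) = -3 (b(N) = N/N - 4 = 1 - 4 = -3)
s = -1/6151790 (s = 1/(-3 - 6151787) = 1/(-6151790) = -1/6151790 ≈ -1.6255e-7)
1/s = 1/(-1/6151790) = -6151790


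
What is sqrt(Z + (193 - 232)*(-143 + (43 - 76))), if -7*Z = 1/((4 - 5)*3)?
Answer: sqrt(3027045)/21 ≈ 82.850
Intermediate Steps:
Z = 1/21 (Z = -1/(3*(4 - 5))/7 = -1/(7*((-1*3))) = -1/7/(-3) = -1/7*(-1/3) = 1/21 ≈ 0.047619)
sqrt(Z + (193 - 232)*(-143 + (43 - 76))) = sqrt(1/21 + (193 - 232)*(-143 + (43 - 76))) = sqrt(1/21 - 39*(-143 - 33)) = sqrt(1/21 - 39*(-176)) = sqrt(1/21 + 6864) = sqrt(144145/21) = sqrt(3027045)/21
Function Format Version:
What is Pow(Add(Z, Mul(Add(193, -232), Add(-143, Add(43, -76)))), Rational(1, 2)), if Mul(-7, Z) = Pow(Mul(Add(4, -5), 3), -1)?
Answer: Mul(Rational(1, 21), Pow(3027045, Rational(1, 2))) ≈ 82.850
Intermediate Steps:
Z = Rational(1, 21) (Z = Mul(Rational(-1, 7), Pow(Mul(Add(4, -5), 3), -1)) = Mul(Rational(-1, 7), Pow(Mul(-1, 3), -1)) = Mul(Rational(-1, 7), Pow(-3, -1)) = Mul(Rational(-1, 7), Rational(-1, 3)) = Rational(1, 21) ≈ 0.047619)
Pow(Add(Z, Mul(Add(193, -232), Add(-143, Add(43, -76)))), Rational(1, 2)) = Pow(Add(Rational(1, 21), Mul(Add(193, -232), Add(-143, Add(43, -76)))), Rational(1, 2)) = Pow(Add(Rational(1, 21), Mul(-39, Add(-143, -33))), Rational(1, 2)) = Pow(Add(Rational(1, 21), Mul(-39, -176)), Rational(1, 2)) = Pow(Add(Rational(1, 21), 6864), Rational(1, 2)) = Pow(Rational(144145, 21), Rational(1, 2)) = Mul(Rational(1, 21), Pow(3027045, Rational(1, 2)))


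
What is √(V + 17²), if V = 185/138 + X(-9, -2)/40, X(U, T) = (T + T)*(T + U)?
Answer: √34688715/345 ≈ 17.072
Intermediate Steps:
X(U, T) = 2*T*(T + U) (X(U, T) = (2*T)*(T + U) = 2*T*(T + U))
V = 842/345 (V = 185/138 + (2*(-2)*(-2 - 9))/40 = 185*(1/138) + (2*(-2)*(-11))*(1/40) = 185/138 + 44*(1/40) = 185/138 + 11/10 = 842/345 ≈ 2.4406)
√(V + 17²) = √(842/345 + 17²) = √(842/345 + 289) = √(100547/345) = √34688715/345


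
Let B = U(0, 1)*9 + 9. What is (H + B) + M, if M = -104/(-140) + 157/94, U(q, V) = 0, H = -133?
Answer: -400021/3290 ≈ -121.59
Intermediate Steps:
M = 7939/3290 (M = -104*(-1/140) + 157*(1/94) = 26/35 + 157/94 = 7939/3290 ≈ 2.4131)
B = 9 (B = 0*9 + 9 = 0 + 9 = 9)
(H + B) + M = (-133 + 9) + 7939/3290 = -124 + 7939/3290 = -400021/3290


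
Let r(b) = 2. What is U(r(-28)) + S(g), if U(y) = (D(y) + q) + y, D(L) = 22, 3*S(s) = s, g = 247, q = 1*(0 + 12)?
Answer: 355/3 ≈ 118.33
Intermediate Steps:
q = 12 (q = 1*12 = 12)
S(s) = s/3
U(y) = 34 + y (U(y) = (22 + 12) + y = 34 + y)
U(r(-28)) + S(g) = (34 + 2) + (⅓)*247 = 36 + 247/3 = 355/3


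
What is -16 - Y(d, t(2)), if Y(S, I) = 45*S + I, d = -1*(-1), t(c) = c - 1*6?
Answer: -57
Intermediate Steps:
t(c) = -6 + c (t(c) = c - 6 = -6 + c)
d = 1
Y(S, I) = I + 45*S
-16 - Y(d, t(2)) = -16 - ((-6 + 2) + 45*1) = -16 - (-4 + 45) = -16 - 1*41 = -16 - 41 = -57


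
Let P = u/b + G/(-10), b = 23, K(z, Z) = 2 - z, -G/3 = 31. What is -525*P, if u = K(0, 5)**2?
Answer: -228795/46 ≈ -4973.8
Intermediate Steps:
G = -93 (G = -3*31 = -93)
u = 4 (u = (2 - 1*0)**2 = (2 + 0)**2 = 2**2 = 4)
P = 2179/230 (P = 4/23 - 93/(-10) = 4*(1/23) - 93*(-1/10) = 4/23 + 93/10 = 2179/230 ≈ 9.4739)
-525*P = -525*2179/230 = -228795/46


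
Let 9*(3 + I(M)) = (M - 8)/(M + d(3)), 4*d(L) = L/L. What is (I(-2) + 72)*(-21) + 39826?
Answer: 115091/3 ≈ 38364.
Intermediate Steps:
d(L) = ¼ (d(L) = (L/L)/4 = (¼)*1 = ¼)
I(M) = -3 + (-8 + M)/(9*(¼ + M)) (I(M) = -3 + ((M - 8)/(M + ¼))/9 = -3 + ((-8 + M)/(¼ + M))/9 = -3 + (-8 + M)/(9*(¼ + M)))
(I(-2) + 72)*(-21) + 39826 = ((-59 - 104*(-2))/(9*(1 + 4*(-2))) + 72)*(-21) + 39826 = ((-59 + 208)/(9*(1 - 8)) + 72)*(-21) + 39826 = ((⅑)*149/(-7) + 72)*(-21) + 39826 = ((⅑)*(-⅐)*149 + 72)*(-21) + 39826 = (-149/63 + 72)*(-21) + 39826 = (4387/63)*(-21) + 39826 = -4387/3 + 39826 = 115091/3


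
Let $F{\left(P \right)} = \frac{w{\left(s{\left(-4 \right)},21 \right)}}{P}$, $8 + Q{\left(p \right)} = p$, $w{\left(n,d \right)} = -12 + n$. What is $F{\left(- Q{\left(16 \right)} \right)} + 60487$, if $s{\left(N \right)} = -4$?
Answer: $60489$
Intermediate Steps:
$Q{\left(p \right)} = -8 + p$
$F{\left(P \right)} = - \frac{16}{P}$ ($F{\left(P \right)} = \frac{-12 - 4}{P} = - \frac{16}{P}$)
$F{\left(- Q{\left(16 \right)} \right)} + 60487 = - \frac{16}{\left(-1\right) \left(-8 + 16\right)} + 60487 = - \frac{16}{\left(-1\right) 8} + 60487 = - \frac{16}{-8} + 60487 = \left(-16\right) \left(- \frac{1}{8}\right) + 60487 = 2 + 60487 = 60489$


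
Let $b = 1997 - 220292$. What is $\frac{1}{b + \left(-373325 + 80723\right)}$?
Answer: $- \frac{1}{510897} \approx -1.9573 \cdot 10^{-6}$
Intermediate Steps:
$b = -218295$
$\frac{1}{b + \left(-373325 + 80723\right)} = \frac{1}{-218295 + \left(-373325 + 80723\right)} = \frac{1}{-218295 - 292602} = \frac{1}{-510897} = - \frac{1}{510897}$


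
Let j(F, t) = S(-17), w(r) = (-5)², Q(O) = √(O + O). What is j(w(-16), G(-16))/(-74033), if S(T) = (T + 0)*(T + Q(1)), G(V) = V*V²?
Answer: -289/74033 + 17*√2/74033 ≈ -0.0035789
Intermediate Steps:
G(V) = V³
Q(O) = √2*√O (Q(O) = √(2*O) = √2*√O)
w(r) = 25
S(T) = T*(T + √2) (S(T) = (T + 0)*(T + √2*√1) = T*(T + √2*1) = T*(T + √2))
j(F, t) = 289 - 17*√2 (j(F, t) = -17*(-17 + √2) = 289 - 17*√2)
j(w(-16), G(-16))/(-74033) = (289 - 17*√2)/(-74033) = (289 - 17*√2)*(-1/74033) = -289/74033 + 17*√2/74033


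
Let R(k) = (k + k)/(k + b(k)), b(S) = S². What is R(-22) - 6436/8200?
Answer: -37889/43050 ≈ -0.88012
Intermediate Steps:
R(k) = 2*k/(k + k²) (R(k) = (k + k)/(k + k²) = (2*k)/(k + k²) = 2*k/(k + k²))
R(-22) - 6436/8200 = 2/(1 - 22) - 6436/8200 = 2/(-21) - 6436*1/8200 = 2*(-1/21) - 1609/2050 = -2/21 - 1609/2050 = -37889/43050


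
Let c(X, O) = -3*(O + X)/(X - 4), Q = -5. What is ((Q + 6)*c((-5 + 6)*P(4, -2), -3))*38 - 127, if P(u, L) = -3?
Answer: -1573/7 ≈ -224.71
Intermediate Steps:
c(X, O) = -3*(O + X)/(-4 + X)
((Q + 6)*c((-5 + 6)*P(4, -2), -3))*38 - 127 = ((-5 + 6)*(3*(-1*(-3) - (-5 + 6)*(-3))/(-4 + (-5 + 6)*(-3))))*38 - 127 = (1*(3*(3 - (-3))/(-4 + 1*(-3))))*38 - 127 = (1*(3*(3 - 1*(-3))/(-4 - 3)))*38 - 127 = (1*(3*(3 + 3)/(-7)))*38 - 127 = (1*(3*(-⅐)*6))*38 - 127 = (1*(-18/7))*38 - 127 = -18/7*38 - 127 = -684/7 - 127 = -1573/7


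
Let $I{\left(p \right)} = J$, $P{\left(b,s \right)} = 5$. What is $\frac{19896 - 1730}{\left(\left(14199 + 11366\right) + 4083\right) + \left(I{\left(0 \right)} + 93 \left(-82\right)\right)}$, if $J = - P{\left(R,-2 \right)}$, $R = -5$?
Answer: $\frac{18166}{22017} \approx 0.82509$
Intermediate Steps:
$J = -5$ ($J = \left(-1\right) 5 = -5$)
$I{\left(p \right)} = -5$
$\frac{19896 - 1730}{\left(\left(14199 + 11366\right) + 4083\right) + \left(I{\left(0 \right)} + 93 \left(-82\right)\right)} = \frac{19896 - 1730}{\left(\left(14199 + 11366\right) + 4083\right) + \left(-5 + 93 \left(-82\right)\right)} = \frac{18166}{\left(25565 + 4083\right) - 7631} = \frac{18166}{29648 - 7631} = \frac{18166}{22017}$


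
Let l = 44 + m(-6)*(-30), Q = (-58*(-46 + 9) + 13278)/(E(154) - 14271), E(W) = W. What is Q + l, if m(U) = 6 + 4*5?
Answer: -10405536/14117 ≈ -737.09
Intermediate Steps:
m(U) = 26 (m(U) = 6 + 20 = 26)
Q = -15424/14117 (Q = (-58*(-46 + 9) + 13278)/(154 - 14271) = (-58*(-37) + 13278)/(-14117) = (2146 + 13278)*(-1/14117) = 15424*(-1/14117) = -15424/14117 ≈ -1.0926)
l = -736 (l = 44 + 26*(-30) = 44 - 780 = -736)
Q + l = -15424/14117 - 736 = -10405536/14117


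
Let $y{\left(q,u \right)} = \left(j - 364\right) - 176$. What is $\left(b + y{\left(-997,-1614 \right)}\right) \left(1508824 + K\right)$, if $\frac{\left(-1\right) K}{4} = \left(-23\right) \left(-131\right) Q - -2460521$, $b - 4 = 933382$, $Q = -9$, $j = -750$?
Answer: $-7666295724032$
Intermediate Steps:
$b = 933386$ ($b = 4 + 933382 = 933386$)
$y{\left(q,u \right)} = -1290$ ($y{\left(q,u \right)} = \left(-750 - 364\right) - 176 = -1114 - 176 = -1290$)
$K = -9733616$ ($K = - 4 \left(\left(-23\right) \left(-131\right) \left(-9\right) - -2460521\right) = - 4 \left(3013 \left(-9\right) + 2460521\right) = - 4 \left(-27117 + 2460521\right) = \left(-4\right) 2433404 = -9733616$)
$\left(b + y{\left(-997,-1614 \right)}\right) \left(1508824 + K\right) = \left(933386 - 1290\right) \left(1508824 - 9733616\right) = 932096 \left(-8224792\right) = -7666295724032$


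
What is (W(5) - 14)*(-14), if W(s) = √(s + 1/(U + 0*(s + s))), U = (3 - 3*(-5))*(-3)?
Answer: 196 - 7*√1614/9 ≈ 164.75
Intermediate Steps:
U = -54 (U = (3 + 15)*(-3) = 18*(-3) = -54)
W(s) = √(-1/54 + s) (W(s) = √(s + 1/(-54 + 0*(s + s))) = √(s + 1/(-54 + 0*(2*s))) = √(s + 1/(-54 + 0)) = √(s + 1/(-54)) = √(s - 1/54) = √(-1/54 + s))
(W(5) - 14)*(-14) = (√(-6 + 324*5)/18 - 14)*(-14) = (√(-6 + 1620)/18 - 14)*(-14) = (√1614/18 - 14)*(-14) = (-14 + √1614/18)*(-14) = 196 - 7*√1614/9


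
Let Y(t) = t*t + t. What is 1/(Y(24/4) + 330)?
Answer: 1/372 ≈ 0.0026882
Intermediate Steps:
Y(t) = t + t² (Y(t) = t² + t = t + t²)
1/(Y(24/4) + 330) = 1/((24/4)*(1 + 24/4) + 330) = 1/((24*(¼))*(1 + 24*(¼)) + 330) = 1/(6*(1 + 6) + 330) = 1/(6*7 + 330) = 1/(42 + 330) = 1/372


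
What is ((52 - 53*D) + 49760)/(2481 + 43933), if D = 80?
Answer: 22786/23207 ≈ 0.98186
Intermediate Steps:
((52 - 53*D) + 49760)/(2481 + 43933) = ((52 - 53*80) + 49760)/(2481 + 43933) = ((52 - 4240) + 49760)/46414 = (-4188 + 49760)*(1/46414) = 45572*(1/46414) = 22786/23207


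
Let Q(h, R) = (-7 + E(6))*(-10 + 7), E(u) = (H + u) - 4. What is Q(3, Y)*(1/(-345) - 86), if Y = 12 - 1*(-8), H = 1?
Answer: -118684/115 ≈ -1032.0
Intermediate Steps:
Y = 20 (Y = 12 + 8 = 20)
E(u) = -3 + u (E(u) = (1 + u) - 4 = -3 + u)
Q(h, R) = 12 (Q(h, R) = (-7 + (-3 + 6))*(-10 + 7) = (-7 + 3)*(-3) = -4*(-3) = 12)
Q(3, Y)*(1/(-345) - 86) = 12*(1/(-345) - 86) = 12*(-1/345 - 86) = 12*(-29671/345) = -118684/115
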